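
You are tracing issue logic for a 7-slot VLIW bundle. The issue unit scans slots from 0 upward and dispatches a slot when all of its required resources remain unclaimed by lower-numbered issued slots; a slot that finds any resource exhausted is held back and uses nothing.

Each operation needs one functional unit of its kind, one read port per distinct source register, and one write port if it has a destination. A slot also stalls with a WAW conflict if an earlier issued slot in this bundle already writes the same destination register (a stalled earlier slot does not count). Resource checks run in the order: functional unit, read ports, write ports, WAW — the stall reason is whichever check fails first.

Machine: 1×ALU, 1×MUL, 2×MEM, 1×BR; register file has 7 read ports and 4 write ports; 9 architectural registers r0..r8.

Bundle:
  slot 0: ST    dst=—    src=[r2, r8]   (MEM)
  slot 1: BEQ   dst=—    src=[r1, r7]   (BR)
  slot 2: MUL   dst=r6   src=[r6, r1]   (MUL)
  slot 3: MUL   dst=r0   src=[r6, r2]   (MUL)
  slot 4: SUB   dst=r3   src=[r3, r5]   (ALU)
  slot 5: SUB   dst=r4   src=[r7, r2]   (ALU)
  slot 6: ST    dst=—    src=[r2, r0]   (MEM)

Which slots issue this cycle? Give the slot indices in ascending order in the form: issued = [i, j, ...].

issued = [0, 1, 2]

slot 0 (MEM): ISSUE — free A1,Mu1,Ld1,B1 rp5 wp4
slot 1 (BR): ISSUE — free A1,Mu1,Ld1,B0 rp3 wp4
slot 2 (MUL): ISSUE — free A1,Mu0,Ld1,B0 rp1 wp3
slot 3 (MUL): stall FU — free A1,Mu0,Ld1,B0 rp1 wp3
slot 4 (ALU): stall RD_PORT — free A1,Mu0,Ld1,B0 rp1 wp3
slot 5 (ALU): stall RD_PORT — free A1,Mu0,Ld1,B0 rp1 wp3
slot 6 (MEM): stall RD_PORT — free A1,Mu0,Ld1,B0 rp1 wp3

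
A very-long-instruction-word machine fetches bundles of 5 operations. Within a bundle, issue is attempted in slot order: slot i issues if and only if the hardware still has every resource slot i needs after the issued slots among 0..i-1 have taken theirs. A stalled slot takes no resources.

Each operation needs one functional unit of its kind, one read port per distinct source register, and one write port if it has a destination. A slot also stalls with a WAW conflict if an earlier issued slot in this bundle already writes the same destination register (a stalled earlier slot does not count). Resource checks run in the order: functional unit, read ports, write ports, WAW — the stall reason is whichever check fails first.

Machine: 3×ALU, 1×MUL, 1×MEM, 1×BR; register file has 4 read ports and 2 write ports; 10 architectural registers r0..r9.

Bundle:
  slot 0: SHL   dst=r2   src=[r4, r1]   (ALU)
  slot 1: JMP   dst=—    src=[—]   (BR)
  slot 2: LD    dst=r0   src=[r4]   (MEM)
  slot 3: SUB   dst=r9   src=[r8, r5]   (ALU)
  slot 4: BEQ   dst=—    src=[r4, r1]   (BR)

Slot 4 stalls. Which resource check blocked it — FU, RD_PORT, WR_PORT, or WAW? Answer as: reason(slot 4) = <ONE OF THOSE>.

reason(slot 4) = FU

(0) want 1×ALU +2rd +1wr — yes → AL2|MU1|ME1|BR1|rd2|wr1
(1) want 1×BR +0rd +0wr — yes → AL2|MU1|ME1|BR0|rd2|wr1
(2) want 1×MEM +1rd +1wr — yes → AL2|MU1|ME0|BR0|rd1|wr0
(3) want 1×ALU +2rd +1wr — RD_PORT → AL2|MU1|ME0|BR0|rd1|wr0
(4) want 1×BR +2rd +0wr — FU → AL2|MU1|ME0|BR0|rd1|wr0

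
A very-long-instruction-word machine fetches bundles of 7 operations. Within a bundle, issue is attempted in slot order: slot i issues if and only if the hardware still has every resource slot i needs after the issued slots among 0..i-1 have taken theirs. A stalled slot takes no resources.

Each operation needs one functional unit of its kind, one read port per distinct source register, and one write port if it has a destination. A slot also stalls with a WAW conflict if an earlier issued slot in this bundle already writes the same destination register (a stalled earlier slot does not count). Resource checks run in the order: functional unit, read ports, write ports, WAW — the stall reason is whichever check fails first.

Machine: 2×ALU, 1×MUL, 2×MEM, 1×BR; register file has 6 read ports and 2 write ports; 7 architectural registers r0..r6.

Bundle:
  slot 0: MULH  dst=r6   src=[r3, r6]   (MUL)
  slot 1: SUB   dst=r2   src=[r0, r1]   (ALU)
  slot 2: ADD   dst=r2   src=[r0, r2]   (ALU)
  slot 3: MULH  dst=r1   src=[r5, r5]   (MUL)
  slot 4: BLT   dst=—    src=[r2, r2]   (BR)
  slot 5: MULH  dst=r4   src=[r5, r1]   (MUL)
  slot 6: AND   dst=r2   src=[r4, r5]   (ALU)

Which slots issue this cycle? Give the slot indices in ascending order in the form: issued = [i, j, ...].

issued = [0, 1, 4]

slot 0 (MUL): ISSUE — free A2,Mu0,Ld2,B1 rp4 wp1
slot 1 (ALU): ISSUE — free A1,Mu0,Ld2,B1 rp2 wp0
slot 2 (ALU): stall WR_PORT — free A1,Mu0,Ld2,B1 rp2 wp0
slot 3 (MUL): stall FU — free A1,Mu0,Ld2,B1 rp2 wp0
slot 4 (BR): ISSUE — free A1,Mu0,Ld2,B0 rp1 wp0
slot 5 (MUL): stall FU — free A1,Mu0,Ld2,B0 rp1 wp0
slot 6 (ALU): stall RD_PORT — free A1,Mu0,Ld2,B0 rp1 wp0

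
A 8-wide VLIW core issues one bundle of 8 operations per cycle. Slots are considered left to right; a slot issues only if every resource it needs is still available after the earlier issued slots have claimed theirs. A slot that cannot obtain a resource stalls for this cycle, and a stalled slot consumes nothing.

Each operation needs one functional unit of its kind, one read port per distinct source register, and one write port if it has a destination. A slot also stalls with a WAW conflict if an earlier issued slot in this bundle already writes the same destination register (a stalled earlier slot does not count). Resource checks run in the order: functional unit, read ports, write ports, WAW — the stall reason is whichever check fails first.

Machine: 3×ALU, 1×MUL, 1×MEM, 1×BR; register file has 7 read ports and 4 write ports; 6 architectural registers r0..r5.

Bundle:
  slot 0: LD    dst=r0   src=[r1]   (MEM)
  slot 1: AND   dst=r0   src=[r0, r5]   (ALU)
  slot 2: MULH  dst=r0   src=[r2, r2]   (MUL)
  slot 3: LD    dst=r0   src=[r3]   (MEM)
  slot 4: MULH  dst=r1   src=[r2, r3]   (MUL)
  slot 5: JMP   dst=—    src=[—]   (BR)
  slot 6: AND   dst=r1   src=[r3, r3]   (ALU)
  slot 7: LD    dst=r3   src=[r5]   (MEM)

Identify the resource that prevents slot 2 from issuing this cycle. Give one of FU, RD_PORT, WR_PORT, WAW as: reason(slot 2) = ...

reason(slot 2) = WAW

slot 0 (MEM): ISSUE — free A3,Mu1,Ld0,B1 rp6 wp3
slot 1 (ALU): stall WAW — free A3,Mu1,Ld0,B1 rp6 wp3
slot 2 (MUL): stall WAW — free A3,Mu1,Ld0,B1 rp6 wp3
slot 3 (MEM): stall FU — free A3,Mu1,Ld0,B1 rp6 wp3
slot 4 (MUL): ISSUE — free A3,Mu0,Ld0,B1 rp4 wp2
slot 5 (BR): ISSUE — free A3,Mu0,Ld0,B0 rp4 wp2
slot 6 (ALU): stall WAW — free A3,Mu0,Ld0,B0 rp4 wp2
slot 7 (MEM): stall FU — free A3,Mu0,Ld0,B0 rp4 wp2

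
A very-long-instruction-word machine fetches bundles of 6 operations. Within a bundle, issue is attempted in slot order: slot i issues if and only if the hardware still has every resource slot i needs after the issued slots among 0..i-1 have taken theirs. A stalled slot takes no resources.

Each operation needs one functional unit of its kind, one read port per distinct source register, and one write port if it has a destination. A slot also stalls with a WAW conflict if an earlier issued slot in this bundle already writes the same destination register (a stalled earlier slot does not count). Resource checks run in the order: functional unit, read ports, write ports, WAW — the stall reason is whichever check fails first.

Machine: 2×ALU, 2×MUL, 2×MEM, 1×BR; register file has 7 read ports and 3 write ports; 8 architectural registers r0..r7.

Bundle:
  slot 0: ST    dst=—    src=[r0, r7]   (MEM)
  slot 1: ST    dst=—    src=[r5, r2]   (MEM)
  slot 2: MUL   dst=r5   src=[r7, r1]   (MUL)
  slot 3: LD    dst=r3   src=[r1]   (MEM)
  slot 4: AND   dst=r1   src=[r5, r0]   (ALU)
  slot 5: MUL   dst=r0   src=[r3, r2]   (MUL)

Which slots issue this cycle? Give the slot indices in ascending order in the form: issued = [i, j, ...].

issued = [0, 1, 2]

  0. MEM ⇒ go  {2A/2Mu/1Ld/1B | 5r 3w}
  1. MEM ⇒ go  {2A/2Mu/0Ld/1B | 3r 3w}
  2. MUL→r5 ⇒ go  {2A/1Mu/0Ld/1B | 1r 2w}
  3. MEM→r3 ⇒ no(FU)  {2A/1Mu/0Ld/1B | 1r 2w}
  4. ALU→r1 ⇒ no(RD_PORT)  {2A/1Mu/0Ld/1B | 1r 2w}
  5. MUL→r0 ⇒ no(RD_PORT)  {2A/1Mu/0Ld/1B | 1r 2w}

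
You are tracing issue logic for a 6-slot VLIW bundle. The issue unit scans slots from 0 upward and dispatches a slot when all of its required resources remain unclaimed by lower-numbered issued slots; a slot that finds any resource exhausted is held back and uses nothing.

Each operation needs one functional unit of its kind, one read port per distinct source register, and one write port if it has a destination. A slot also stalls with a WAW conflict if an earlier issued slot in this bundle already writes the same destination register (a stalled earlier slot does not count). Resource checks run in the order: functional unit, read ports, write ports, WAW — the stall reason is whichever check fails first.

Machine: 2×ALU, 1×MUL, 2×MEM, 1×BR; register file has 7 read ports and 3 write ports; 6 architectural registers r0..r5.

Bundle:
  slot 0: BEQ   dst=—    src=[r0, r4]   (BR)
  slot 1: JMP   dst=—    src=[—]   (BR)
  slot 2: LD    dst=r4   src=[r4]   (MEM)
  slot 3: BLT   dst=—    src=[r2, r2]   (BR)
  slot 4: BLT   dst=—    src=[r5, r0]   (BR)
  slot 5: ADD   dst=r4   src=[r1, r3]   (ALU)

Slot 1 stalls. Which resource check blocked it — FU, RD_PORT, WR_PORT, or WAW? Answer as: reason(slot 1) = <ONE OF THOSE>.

  0. BR ⇒ go  {2A/1Mu/2Ld/0B | 5r 3w}
  1. BR ⇒ no(FU)  {2A/1Mu/2Ld/0B | 5r 3w}
  2. MEM→r4 ⇒ go  {2A/1Mu/1Ld/0B | 4r 2w}
  3. BR ⇒ no(FU)  {2A/1Mu/1Ld/0B | 4r 2w}
  4. BR ⇒ no(FU)  {2A/1Mu/1Ld/0B | 4r 2w}
  5. ALU→r4 ⇒ no(WAW)  {2A/1Mu/1Ld/0B | 4r 2w}

reason(slot 1) = FU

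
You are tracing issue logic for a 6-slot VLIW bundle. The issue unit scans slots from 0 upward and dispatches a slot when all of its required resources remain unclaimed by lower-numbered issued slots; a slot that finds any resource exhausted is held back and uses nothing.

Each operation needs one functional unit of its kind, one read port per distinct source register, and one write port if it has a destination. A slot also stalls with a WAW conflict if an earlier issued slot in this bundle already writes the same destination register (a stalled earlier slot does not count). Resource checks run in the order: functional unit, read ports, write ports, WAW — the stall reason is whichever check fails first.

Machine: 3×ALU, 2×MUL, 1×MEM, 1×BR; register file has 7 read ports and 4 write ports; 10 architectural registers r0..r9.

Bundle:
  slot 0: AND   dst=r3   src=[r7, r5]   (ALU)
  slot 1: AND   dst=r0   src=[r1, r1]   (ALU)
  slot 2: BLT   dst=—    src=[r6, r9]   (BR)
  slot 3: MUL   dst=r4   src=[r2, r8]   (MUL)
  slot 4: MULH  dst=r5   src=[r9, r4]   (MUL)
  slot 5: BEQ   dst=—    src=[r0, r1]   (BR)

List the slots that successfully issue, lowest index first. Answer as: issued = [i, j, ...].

issued = [0, 1, 2, 3]

slot 0 (ALU): ISSUE — free A2,Mu2,Ld1,B1 rp5 wp3
slot 1 (ALU): ISSUE — free A1,Mu2,Ld1,B1 rp4 wp2
slot 2 (BR): ISSUE — free A1,Mu2,Ld1,B0 rp2 wp2
slot 3 (MUL): ISSUE — free A1,Mu1,Ld1,B0 rp0 wp1
slot 4 (MUL): stall RD_PORT — free A1,Mu1,Ld1,B0 rp0 wp1
slot 5 (BR): stall FU — free A1,Mu1,Ld1,B0 rp0 wp1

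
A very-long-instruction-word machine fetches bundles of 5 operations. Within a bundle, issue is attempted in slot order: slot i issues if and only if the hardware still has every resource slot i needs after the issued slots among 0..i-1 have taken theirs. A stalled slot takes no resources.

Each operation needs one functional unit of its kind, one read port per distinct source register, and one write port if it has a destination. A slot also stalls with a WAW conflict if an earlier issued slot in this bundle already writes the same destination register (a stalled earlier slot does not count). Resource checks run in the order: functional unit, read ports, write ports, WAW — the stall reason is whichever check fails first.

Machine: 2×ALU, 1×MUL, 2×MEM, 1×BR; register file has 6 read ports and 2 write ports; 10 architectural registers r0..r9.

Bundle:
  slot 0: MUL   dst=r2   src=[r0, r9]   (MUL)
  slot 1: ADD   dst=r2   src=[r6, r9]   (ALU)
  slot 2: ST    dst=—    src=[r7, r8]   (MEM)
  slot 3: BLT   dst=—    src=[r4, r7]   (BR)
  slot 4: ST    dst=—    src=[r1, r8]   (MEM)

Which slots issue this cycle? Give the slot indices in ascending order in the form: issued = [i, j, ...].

  0. MUL→r2 ⇒ go  {2A/0Mu/2Ld/1B | 4r 1w}
  1. ALU→r2 ⇒ no(WAW)  {2A/0Mu/2Ld/1B | 4r 1w}
  2. MEM ⇒ go  {2A/0Mu/1Ld/1B | 2r 1w}
  3. BR ⇒ go  {2A/0Mu/1Ld/0B | 0r 1w}
  4. MEM ⇒ no(RD_PORT)  {2A/0Mu/1Ld/0B | 0r 1w}

issued = [0, 2, 3]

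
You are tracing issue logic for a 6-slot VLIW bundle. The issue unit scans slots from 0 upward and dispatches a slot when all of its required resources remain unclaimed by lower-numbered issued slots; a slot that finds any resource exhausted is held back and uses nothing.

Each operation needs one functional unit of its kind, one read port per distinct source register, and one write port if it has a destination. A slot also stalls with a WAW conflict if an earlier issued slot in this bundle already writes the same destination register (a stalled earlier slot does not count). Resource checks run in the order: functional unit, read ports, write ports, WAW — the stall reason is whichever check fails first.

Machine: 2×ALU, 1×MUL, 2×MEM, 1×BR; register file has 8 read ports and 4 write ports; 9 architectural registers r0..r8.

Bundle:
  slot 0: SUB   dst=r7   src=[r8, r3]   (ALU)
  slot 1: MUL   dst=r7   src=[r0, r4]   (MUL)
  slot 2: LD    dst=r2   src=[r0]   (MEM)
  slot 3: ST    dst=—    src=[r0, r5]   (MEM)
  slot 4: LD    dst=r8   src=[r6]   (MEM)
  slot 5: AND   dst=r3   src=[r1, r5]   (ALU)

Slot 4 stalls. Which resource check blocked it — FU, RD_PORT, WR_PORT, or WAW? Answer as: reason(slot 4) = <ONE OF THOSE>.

  0. ALU→r7 ⇒ go  {1A/1Mu/2Ld/1B | 6r 3w}
  1. MUL→r7 ⇒ no(WAW)  {1A/1Mu/2Ld/1B | 6r 3w}
  2. MEM→r2 ⇒ go  {1A/1Mu/1Ld/1B | 5r 2w}
  3. MEM ⇒ go  {1A/1Mu/0Ld/1B | 3r 2w}
  4. MEM→r8 ⇒ no(FU)  {1A/1Mu/0Ld/1B | 3r 2w}
  5. ALU→r3 ⇒ go  {0A/1Mu/0Ld/1B | 1r 1w}

reason(slot 4) = FU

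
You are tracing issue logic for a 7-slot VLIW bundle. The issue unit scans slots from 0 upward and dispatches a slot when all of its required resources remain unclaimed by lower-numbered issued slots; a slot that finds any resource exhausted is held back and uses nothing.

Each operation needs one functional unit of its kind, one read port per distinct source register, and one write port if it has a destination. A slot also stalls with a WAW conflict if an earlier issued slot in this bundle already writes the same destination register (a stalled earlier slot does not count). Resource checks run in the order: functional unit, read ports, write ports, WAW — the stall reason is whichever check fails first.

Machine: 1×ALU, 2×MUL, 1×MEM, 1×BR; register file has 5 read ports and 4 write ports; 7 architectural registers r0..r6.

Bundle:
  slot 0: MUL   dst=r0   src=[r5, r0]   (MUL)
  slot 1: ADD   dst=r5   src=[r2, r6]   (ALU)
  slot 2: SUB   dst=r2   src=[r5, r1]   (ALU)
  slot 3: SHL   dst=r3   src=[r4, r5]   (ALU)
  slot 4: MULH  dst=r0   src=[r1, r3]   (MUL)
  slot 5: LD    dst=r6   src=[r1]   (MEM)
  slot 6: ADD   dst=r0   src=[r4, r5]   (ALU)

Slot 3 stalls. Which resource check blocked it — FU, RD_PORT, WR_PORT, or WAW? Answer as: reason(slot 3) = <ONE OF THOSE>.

  0. MUL→r0 ⇒ go  {1A/1Mu/1Ld/1B | 3r 3w}
  1. ALU→r5 ⇒ go  {0A/1Mu/1Ld/1B | 1r 2w}
  2. ALU→r2 ⇒ no(FU)  {0A/1Mu/1Ld/1B | 1r 2w}
  3. ALU→r3 ⇒ no(FU)  {0A/1Mu/1Ld/1B | 1r 2w}
  4. MUL→r0 ⇒ no(RD_PORT)  {0A/1Mu/1Ld/1B | 1r 2w}
  5. MEM→r6 ⇒ go  {0A/1Mu/0Ld/1B | 0r 1w}
  6. ALU→r0 ⇒ no(FU)  {0A/1Mu/0Ld/1B | 0r 1w}

reason(slot 3) = FU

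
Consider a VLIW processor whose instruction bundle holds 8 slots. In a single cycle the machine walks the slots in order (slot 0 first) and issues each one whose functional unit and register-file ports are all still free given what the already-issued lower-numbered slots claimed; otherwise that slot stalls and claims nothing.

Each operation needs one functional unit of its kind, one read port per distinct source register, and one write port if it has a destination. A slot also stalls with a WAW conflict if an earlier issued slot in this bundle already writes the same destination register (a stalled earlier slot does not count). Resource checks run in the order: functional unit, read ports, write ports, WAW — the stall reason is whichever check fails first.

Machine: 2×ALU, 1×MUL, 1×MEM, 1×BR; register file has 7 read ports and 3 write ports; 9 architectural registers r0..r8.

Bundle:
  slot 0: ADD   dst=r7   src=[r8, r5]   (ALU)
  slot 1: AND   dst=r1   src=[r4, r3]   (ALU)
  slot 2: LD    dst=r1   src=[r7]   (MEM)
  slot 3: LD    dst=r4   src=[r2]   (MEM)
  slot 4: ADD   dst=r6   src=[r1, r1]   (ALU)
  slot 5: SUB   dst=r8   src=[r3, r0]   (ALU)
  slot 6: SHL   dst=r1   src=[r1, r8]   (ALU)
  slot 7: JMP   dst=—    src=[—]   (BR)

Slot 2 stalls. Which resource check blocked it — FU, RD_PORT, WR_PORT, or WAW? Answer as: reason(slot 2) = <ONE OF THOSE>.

reason(slot 2) = WAW

slot 0 (ALU): ISSUE — free A1,Mu1,Ld1,B1 rp5 wp2
slot 1 (ALU): ISSUE — free A0,Mu1,Ld1,B1 rp3 wp1
slot 2 (MEM): stall WAW — free A0,Mu1,Ld1,B1 rp3 wp1
slot 3 (MEM): ISSUE — free A0,Mu1,Ld0,B1 rp2 wp0
slot 4 (ALU): stall FU — free A0,Mu1,Ld0,B1 rp2 wp0
slot 5 (ALU): stall FU — free A0,Mu1,Ld0,B1 rp2 wp0
slot 6 (ALU): stall FU — free A0,Mu1,Ld0,B1 rp2 wp0
slot 7 (BR): ISSUE — free A0,Mu1,Ld0,B0 rp2 wp0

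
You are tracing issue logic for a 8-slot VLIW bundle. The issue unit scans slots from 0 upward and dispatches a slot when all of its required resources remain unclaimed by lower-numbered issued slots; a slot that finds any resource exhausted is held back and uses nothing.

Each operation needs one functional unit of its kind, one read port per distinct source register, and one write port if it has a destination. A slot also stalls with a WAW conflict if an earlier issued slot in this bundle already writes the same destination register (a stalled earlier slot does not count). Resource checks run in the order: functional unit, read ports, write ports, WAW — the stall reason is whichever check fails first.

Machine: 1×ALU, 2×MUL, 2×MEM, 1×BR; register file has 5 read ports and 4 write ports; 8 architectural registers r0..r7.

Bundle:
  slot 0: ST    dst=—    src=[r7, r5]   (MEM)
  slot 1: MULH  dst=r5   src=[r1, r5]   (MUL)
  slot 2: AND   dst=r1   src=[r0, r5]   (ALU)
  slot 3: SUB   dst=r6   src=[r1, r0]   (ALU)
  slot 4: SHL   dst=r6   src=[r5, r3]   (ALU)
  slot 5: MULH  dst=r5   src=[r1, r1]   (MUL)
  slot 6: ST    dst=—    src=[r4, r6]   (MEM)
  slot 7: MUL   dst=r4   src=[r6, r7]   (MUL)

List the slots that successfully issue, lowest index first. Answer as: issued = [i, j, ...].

issued = [0, 1]

#0 MEM src=r7,r5 dispatched  <A:1 Mu:2 Ld:1 B:1 rd:3 wr:4>
#1 MUL src=r1,r5 dispatched  <A:1 Mu:1 Ld:1 B:1 rd:1 wr:3>
#2 ALU src=r0,r5 held:RD_PORT  <A:1 Mu:1 Ld:1 B:1 rd:1 wr:3>
#3 ALU src=r1,r0 held:RD_PORT  <A:1 Mu:1 Ld:1 B:1 rd:1 wr:3>
#4 ALU src=r5,r3 held:RD_PORT  <A:1 Mu:1 Ld:1 B:1 rd:1 wr:3>
#5 MUL src=r1,r1 held:WAW  <A:1 Mu:1 Ld:1 B:1 rd:1 wr:3>
#6 MEM src=r4,r6 held:RD_PORT  <A:1 Mu:1 Ld:1 B:1 rd:1 wr:3>
#7 MUL src=r6,r7 held:RD_PORT  <A:1 Mu:1 Ld:1 B:1 rd:1 wr:3>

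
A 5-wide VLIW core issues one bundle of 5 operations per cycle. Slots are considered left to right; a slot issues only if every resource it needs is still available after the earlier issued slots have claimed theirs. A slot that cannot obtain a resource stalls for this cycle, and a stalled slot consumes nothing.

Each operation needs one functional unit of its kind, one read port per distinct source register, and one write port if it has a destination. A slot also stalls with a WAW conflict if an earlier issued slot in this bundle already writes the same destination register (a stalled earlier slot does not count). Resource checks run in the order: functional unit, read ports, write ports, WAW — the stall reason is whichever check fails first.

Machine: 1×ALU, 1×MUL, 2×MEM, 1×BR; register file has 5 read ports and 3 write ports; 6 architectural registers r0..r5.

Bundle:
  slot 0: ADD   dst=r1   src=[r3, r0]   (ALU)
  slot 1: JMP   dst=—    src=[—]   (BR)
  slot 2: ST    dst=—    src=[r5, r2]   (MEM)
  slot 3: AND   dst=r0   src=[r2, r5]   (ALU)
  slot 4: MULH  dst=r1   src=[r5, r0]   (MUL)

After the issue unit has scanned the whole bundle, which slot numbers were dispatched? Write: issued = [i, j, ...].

issued = [0, 1, 2]

[0] ALU needs rd=2 wr=1: ok; after: ALU=0 MUL=1 MEM=2 BR=1, R=3, W=2
[1] BR needs rd=0 wr=0: ok; after: ALU=0 MUL=1 MEM=2 BR=0, R=3, W=2
[2] MEM needs rd=2 wr=0: ok; after: ALU=0 MUL=1 MEM=1 BR=0, R=1, W=2
[3] ALU needs rd=2 wr=1: FU; after: ALU=0 MUL=1 MEM=1 BR=0, R=1, W=2
[4] MUL needs rd=2 wr=1: RD_PORT; after: ALU=0 MUL=1 MEM=1 BR=0, R=1, W=2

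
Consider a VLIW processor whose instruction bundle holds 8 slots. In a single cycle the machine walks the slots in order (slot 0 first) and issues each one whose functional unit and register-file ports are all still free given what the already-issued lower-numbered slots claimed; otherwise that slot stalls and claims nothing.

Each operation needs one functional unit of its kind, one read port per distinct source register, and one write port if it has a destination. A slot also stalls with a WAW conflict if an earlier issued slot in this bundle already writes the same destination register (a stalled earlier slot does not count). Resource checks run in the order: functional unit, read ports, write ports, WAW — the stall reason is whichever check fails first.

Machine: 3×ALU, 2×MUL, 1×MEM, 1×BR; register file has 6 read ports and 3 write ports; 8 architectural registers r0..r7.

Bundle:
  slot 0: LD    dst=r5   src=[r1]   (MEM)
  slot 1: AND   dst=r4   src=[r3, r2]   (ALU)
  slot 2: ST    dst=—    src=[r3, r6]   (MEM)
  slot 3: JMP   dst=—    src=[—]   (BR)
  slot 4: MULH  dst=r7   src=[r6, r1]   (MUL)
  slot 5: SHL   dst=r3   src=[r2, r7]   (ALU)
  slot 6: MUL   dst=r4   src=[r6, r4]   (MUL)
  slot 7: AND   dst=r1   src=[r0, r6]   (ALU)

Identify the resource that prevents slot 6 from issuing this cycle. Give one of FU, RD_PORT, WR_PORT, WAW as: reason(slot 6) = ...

  0. MEM→r5 ⇒ go  {3A/2Mu/0Ld/1B | 5r 2w}
  1. ALU→r4 ⇒ go  {2A/2Mu/0Ld/1B | 3r 1w}
  2. MEM ⇒ no(FU)  {2A/2Mu/0Ld/1B | 3r 1w}
  3. BR ⇒ go  {2A/2Mu/0Ld/0B | 3r 1w}
  4. MUL→r7 ⇒ go  {2A/1Mu/0Ld/0B | 1r 0w}
  5. ALU→r3 ⇒ no(RD_PORT)  {2A/1Mu/0Ld/0B | 1r 0w}
  6. MUL→r4 ⇒ no(RD_PORT)  {2A/1Mu/0Ld/0B | 1r 0w}
  7. ALU→r1 ⇒ no(RD_PORT)  {2A/1Mu/0Ld/0B | 1r 0w}

reason(slot 6) = RD_PORT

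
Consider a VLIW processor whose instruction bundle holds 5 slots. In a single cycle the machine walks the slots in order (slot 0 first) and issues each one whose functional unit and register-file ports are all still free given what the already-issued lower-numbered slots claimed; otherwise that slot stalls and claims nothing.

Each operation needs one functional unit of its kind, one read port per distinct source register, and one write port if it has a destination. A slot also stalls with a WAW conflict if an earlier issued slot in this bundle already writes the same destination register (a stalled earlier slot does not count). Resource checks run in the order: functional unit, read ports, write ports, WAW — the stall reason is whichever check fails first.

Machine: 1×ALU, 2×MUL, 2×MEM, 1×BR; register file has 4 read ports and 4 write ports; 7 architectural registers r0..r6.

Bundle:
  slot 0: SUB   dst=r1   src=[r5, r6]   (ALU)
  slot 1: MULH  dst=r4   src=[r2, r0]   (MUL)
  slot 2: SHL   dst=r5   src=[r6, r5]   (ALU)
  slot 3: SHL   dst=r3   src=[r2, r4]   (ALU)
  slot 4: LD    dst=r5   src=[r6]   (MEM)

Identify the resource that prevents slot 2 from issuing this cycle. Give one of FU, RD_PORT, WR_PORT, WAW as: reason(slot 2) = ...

reason(slot 2) = FU

slot 0 (ALU): ISSUE — free A0,Mu2,Ld2,B1 rp2 wp3
slot 1 (MUL): ISSUE — free A0,Mu1,Ld2,B1 rp0 wp2
slot 2 (ALU): stall FU — free A0,Mu1,Ld2,B1 rp0 wp2
slot 3 (ALU): stall FU — free A0,Mu1,Ld2,B1 rp0 wp2
slot 4 (MEM): stall RD_PORT — free A0,Mu1,Ld2,B1 rp0 wp2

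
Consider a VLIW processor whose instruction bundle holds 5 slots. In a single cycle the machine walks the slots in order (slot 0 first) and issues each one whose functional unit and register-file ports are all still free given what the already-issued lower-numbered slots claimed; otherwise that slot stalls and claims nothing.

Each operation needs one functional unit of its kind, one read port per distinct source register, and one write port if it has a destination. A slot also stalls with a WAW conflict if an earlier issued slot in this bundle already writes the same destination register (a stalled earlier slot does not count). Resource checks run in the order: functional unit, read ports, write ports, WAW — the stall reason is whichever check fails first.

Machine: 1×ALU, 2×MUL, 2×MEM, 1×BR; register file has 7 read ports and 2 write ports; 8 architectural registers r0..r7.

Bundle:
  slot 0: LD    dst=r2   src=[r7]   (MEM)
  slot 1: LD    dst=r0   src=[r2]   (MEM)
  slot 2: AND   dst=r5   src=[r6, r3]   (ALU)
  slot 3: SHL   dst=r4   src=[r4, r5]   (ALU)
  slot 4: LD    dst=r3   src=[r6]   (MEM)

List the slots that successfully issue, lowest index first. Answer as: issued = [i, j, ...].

issued = [0, 1]

(0) want 1×MEM +1rd +1wr — yes → AL1|MU2|ME1|BR1|rd6|wr1
(1) want 1×MEM +1rd +1wr — yes → AL1|MU2|ME0|BR1|rd5|wr0
(2) want 1×ALU +2rd +1wr — WR_PORT → AL1|MU2|ME0|BR1|rd5|wr0
(3) want 1×ALU +2rd +1wr — WR_PORT → AL1|MU2|ME0|BR1|rd5|wr0
(4) want 1×MEM +1rd +1wr — FU → AL1|MU2|ME0|BR1|rd5|wr0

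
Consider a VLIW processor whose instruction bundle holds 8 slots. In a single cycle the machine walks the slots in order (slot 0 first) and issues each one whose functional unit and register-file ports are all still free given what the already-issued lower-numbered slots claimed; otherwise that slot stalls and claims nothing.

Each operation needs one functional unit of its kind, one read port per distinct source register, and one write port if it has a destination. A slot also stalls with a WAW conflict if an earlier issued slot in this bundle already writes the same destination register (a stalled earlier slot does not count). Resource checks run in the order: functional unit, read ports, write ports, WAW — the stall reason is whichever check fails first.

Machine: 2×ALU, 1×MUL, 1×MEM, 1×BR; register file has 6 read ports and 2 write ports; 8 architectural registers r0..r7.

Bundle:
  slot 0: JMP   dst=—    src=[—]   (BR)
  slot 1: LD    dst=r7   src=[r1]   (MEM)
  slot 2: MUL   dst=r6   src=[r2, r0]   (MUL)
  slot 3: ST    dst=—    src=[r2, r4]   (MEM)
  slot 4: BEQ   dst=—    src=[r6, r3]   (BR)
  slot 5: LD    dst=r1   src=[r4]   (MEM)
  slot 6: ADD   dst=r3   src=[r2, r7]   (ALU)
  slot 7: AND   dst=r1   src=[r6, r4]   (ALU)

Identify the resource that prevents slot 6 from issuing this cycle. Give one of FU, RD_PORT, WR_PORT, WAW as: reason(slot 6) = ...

  0. BR ⇒ go  {2A/1Mu/1Ld/0B | 6r 2w}
  1. MEM→r7 ⇒ go  {2A/1Mu/0Ld/0B | 5r 1w}
  2. MUL→r6 ⇒ go  {2A/0Mu/0Ld/0B | 3r 0w}
  3. MEM ⇒ no(FU)  {2A/0Mu/0Ld/0B | 3r 0w}
  4. BR ⇒ no(FU)  {2A/0Mu/0Ld/0B | 3r 0w}
  5. MEM→r1 ⇒ no(FU)  {2A/0Mu/0Ld/0B | 3r 0w}
  6. ALU→r3 ⇒ no(WR_PORT)  {2A/0Mu/0Ld/0B | 3r 0w}
  7. ALU→r1 ⇒ no(WR_PORT)  {2A/0Mu/0Ld/0B | 3r 0w}

reason(slot 6) = WR_PORT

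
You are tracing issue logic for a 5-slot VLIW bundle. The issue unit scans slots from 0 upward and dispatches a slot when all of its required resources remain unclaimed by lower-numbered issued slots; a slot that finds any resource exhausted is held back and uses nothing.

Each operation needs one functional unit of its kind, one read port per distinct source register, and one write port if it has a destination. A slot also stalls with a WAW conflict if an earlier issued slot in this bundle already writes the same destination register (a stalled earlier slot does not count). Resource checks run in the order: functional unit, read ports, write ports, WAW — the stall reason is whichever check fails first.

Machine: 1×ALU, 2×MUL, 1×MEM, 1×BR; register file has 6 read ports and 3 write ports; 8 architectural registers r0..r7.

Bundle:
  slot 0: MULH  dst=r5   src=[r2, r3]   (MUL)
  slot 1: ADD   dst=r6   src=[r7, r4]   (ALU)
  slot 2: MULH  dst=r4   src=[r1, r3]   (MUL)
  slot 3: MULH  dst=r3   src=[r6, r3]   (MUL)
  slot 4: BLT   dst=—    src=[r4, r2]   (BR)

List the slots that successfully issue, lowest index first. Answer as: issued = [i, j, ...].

  0. MUL→r5 ⇒ go  {1A/1Mu/1Ld/1B | 4r 2w}
  1. ALU→r6 ⇒ go  {0A/1Mu/1Ld/1B | 2r 1w}
  2. MUL→r4 ⇒ go  {0A/0Mu/1Ld/1B | 0r 0w}
  3. MUL→r3 ⇒ no(FU)  {0A/0Mu/1Ld/1B | 0r 0w}
  4. BR ⇒ no(RD_PORT)  {0A/0Mu/1Ld/1B | 0r 0w}

issued = [0, 1, 2]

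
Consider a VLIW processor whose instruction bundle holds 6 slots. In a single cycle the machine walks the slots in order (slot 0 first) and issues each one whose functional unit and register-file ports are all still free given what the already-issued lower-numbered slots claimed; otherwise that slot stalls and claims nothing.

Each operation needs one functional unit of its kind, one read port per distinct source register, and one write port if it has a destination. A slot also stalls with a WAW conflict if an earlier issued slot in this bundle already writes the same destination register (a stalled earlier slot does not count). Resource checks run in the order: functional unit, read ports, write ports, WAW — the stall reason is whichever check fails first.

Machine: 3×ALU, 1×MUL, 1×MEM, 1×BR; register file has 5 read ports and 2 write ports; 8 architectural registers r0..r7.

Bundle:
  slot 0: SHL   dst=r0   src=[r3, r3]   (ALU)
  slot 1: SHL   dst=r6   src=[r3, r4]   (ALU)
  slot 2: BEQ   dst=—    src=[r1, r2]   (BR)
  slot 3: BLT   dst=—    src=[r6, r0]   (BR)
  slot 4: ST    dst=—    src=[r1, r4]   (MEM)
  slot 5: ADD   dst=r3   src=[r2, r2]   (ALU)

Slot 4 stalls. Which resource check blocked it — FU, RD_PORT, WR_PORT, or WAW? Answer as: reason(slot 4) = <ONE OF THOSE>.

slot 0 (ALU): ISSUE — free A2,Mu1,Ld1,B1 rp4 wp1
slot 1 (ALU): ISSUE — free A1,Mu1,Ld1,B1 rp2 wp0
slot 2 (BR): ISSUE — free A1,Mu1,Ld1,B0 rp0 wp0
slot 3 (BR): stall FU — free A1,Mu1,Ld1,B0 rp0 wp0
slot 4 (MEM): stall RD_PORT — free A1,Mu1,Ld1,B0 rp0 wp0
slot 5 (ALU): stall RD_PORT — free A1,Mu1,Ld1,B0 rp0 wp0

reason(slot 4) = RD_PORT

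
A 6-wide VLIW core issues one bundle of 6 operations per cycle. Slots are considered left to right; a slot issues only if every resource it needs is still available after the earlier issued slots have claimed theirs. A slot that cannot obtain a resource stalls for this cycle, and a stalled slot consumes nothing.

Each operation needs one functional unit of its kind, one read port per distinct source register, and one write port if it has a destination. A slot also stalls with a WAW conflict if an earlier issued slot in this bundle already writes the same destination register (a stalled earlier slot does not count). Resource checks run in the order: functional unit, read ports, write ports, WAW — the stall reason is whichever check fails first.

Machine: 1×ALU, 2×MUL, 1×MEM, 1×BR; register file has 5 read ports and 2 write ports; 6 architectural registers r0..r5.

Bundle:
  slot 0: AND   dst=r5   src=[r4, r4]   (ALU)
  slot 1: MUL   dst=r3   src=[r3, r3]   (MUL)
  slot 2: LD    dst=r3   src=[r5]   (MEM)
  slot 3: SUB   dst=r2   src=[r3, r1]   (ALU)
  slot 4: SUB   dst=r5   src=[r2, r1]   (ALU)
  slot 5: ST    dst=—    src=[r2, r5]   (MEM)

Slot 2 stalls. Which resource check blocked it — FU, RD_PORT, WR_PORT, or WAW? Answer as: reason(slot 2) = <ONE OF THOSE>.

[0] ALU needs rd=1 wr=1: ok; after: ALU=0 MUL=2 MEM=1 BR=1, R=4, W=1
[1] MUL needs rd=1 wr=1: ok; after: ALU=0 MUL=1 MEM=1 BR=1, R=3, W=0
[2] MEM needs rd=1 wr=1: WR_PORT; after: ALU=0 MUL=1 MEM=1 BR=1, R=3, W=0
[3] ALU needs rd=2 wr=1: FU; after: ALU=0 MUL=1 MEM=1 BR=1, R=3, W=0
[4] ALU needs rd=2 wr=1: FU; after: ALU=0 MUL=1 MEM=1 BR=1, R=3, W=0
[5] MEM needs rd=2 wr=0: ok; after: ALU=0 MUL=1 MEM=0 BR=1, R=1, W=0

reason(slot 2) = WR_PORT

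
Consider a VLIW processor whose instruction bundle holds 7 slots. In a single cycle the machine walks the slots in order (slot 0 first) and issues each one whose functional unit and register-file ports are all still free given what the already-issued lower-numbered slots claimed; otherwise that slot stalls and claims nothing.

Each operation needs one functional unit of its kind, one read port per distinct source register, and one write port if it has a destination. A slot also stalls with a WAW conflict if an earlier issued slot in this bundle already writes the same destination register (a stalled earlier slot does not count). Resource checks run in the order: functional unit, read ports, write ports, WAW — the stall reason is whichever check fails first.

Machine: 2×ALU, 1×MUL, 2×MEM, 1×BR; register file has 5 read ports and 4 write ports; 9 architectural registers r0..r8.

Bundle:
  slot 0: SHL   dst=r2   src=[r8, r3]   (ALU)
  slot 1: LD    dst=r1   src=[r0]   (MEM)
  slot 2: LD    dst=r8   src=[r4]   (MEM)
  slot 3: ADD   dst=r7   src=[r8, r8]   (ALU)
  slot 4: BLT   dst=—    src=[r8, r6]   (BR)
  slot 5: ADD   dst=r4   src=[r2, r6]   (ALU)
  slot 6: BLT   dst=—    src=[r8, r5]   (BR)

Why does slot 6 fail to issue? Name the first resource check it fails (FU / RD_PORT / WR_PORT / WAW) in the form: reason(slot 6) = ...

[0] ALU needs rd=2 wr=1: ok; after: ALU=1 MUL=1 MEM=2 BR=1, R=3, W=3
[1] MEM needs rd=1 wr=1: ok; after: ALU=1 MUL=1 MEM=1 BR=1, R=2, W=2
[2] MEM needs rd=1 wr=1: ok; after: ALU=1 MUL=1 MEM=0 BR=1, R=1, W=1
[3] ALU needs rd=1 wr=1: ok; after: ALU=0 MUL=1 MEM=0 BR=1, R=0, W=0
[4] BR needs rd=2 wr=0: RD_PORT; after: ALU=0 MUL=1 MEM=0 BR=1, R=0, W=0
[5] ALU needs rd=2 wr=1: FU; after: ALU=0 MUL=1 MEM=0 BR=1, R=0, W=0
[6] BR needs rd=2 wr=0: RD_PORT; after: ALU=0 MUL=1 MEM=0 BR=1, R=0, W=0

reason(slot 6) = RD_PORT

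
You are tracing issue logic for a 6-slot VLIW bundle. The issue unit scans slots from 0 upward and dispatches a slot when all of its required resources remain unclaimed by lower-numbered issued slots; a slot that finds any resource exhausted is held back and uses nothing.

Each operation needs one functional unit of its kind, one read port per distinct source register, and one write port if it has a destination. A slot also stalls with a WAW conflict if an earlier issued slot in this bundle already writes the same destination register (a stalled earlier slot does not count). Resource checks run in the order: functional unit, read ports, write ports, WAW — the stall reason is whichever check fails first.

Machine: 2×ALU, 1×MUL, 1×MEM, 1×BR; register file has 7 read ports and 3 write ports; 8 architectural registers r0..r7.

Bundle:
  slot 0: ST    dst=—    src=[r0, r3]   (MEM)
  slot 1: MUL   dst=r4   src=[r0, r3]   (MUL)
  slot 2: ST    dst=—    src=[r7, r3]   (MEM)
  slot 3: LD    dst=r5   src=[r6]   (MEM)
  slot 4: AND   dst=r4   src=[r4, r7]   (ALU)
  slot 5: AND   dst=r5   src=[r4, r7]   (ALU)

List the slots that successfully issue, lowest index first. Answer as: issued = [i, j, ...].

issued = [0, 1, 5]

slot 0 (MEM): ISSUE — free A2,Mu1,Ld0,B1 rp5 wp3
slot 1 (MUL): ISSUE — free A2,Mu0,Ld0,B1 rp3 wp2
slot 2 (MEM): stall FU — free A2,Mu0,Ld0,B1 rp3 wp2
slot 3 (MEM): stall FU — free A2,Mu0,Ld0,B1 rp3 wp2
slot 4 (ALU): stall WAW — free A2,Mu0,Ld0,B1 rp3 wp2
slot 5 (ALU): ISSUE — free A1,Mu0,Ld0,B1 rp1 wp1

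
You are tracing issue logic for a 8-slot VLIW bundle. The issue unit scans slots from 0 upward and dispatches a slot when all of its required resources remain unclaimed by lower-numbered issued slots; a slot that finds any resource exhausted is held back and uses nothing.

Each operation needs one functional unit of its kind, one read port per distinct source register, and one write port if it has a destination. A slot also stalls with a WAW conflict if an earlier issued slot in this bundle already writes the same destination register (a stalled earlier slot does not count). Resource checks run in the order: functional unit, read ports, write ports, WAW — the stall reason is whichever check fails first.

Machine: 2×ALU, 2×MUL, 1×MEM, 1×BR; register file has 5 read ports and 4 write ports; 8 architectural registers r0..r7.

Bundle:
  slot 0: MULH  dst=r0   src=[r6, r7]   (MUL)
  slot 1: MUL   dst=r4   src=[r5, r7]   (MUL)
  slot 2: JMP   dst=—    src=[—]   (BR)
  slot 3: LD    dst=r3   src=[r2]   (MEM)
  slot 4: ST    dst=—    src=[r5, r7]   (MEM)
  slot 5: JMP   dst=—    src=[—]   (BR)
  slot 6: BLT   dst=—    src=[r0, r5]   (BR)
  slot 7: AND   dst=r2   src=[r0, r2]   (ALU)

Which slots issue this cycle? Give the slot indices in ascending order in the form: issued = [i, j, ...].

(0) want 1×MUL +2rd +1wr — yes → AL2|MU1|ME1|BR1|rd3|wr3
(1) want 1×MUL +2rd +1wr — yes → AL2|MU0|ME1|BR1|rd1|wr2
(2) want 1×BR +0rd +0wr — yes → AL2|MU0|ME1|BR0|rd1|wr2
(3) want 1×MEM +1rd +1wr — yes → AL2|MU0|ME0|BR0|rd0|wr1
(4) want 1×MEM +2rd +0wr — FU → AL2|MU0|ME0|BR0|rd0|wr1
(5) want 1×BR +0rd +0wr — FU → AL2|MU0|ME0|BR0|rd0|wr1
(6) want 1×BR +2rd +0wr — FU → AL2|MU0|ME0|BR0|rd0|wr1
(7) want 1×ALU +2rd +1wr — RD_PORT → AL2|MU0|ME0|BR0|rd0|wr1

issued = [0, 1, 2, 3]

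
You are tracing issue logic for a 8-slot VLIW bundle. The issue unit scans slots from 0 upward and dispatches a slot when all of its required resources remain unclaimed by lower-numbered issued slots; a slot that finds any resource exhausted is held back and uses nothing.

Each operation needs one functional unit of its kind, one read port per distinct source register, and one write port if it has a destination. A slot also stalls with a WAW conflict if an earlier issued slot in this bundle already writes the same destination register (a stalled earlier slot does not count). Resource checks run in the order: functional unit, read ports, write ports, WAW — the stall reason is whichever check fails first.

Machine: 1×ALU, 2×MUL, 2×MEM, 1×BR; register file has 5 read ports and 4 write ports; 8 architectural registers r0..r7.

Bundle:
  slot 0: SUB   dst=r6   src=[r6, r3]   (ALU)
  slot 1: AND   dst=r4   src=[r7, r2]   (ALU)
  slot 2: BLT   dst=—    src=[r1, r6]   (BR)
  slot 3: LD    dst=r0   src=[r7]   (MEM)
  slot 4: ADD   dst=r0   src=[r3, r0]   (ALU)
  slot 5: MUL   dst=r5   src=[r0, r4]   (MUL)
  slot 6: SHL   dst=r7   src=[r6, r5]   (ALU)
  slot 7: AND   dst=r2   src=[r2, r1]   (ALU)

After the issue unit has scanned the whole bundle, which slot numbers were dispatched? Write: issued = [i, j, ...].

(0) want 1×ALU +2rd +1wr — yes → AL0|MU2|ME2|BR1|rd3|wr3
(1) want 1×ALU +2rd +1wr — FU → AL0|MU2|ME2|BR1|rd3|wr3
(2) want 1×BR +2rd +0wr — yes → AL0|MU2|ME2|BR0|rd1|wr3
(3) want 1×MEM +1rd +1wr — yes → AL0|MU2|ME1|BR0|rd0|wr2
(4) want 1×ALU +2rd +1wr — FU → AL0|MU2|ME1|BR0|rd0|wr2
(5) want 1×MUL +2rd +1wr — RD_PORT → AL0|MU2|ME1|BR0|rd0|wr2
(6) want 1×ALU +2rd +1wr — FU → AL0|MU2|ME1|BR0|rd0|wr2
(7) want 1×ALU +2rd +1wr — FU → AL0|MU2|ME1|BR0|rd0|wr2

issued = [0, 2, 3]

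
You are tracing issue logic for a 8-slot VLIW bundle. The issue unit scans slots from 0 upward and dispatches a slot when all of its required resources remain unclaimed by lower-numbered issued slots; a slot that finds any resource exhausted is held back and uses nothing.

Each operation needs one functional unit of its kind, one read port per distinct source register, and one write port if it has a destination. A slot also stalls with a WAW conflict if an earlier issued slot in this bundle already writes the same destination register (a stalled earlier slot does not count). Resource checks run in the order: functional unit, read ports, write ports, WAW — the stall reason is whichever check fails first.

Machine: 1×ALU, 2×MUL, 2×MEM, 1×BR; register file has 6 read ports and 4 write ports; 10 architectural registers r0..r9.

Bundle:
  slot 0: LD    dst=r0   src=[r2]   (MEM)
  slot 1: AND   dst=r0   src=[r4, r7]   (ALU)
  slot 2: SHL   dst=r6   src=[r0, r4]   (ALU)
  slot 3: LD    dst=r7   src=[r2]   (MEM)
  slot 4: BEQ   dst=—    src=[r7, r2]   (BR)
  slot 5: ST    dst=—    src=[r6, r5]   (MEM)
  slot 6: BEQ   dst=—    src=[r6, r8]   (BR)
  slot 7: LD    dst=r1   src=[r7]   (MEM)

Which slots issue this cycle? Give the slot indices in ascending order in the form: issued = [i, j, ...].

(0) want 1×MEM +1rd +1wr — yes → AL1|MU2|ME1|BR1|rd5|wr3
(1) want 1×ALU +2rd +1wr — WAW → AL1|MU2|ME1|BR1|rd5|wr3
(2) want 1×ALU +2rd +1wr — yes → AL0|MU2|ME1|BR1|rd3|wr2
(3) want 1×MEM +1rd +1wr — yes → AL0|MU2|ME0|BR1|rd2|wr1
(4) want 1×BR +2rd +0wr — yes → AL0|MU2|ME0|BR0|rd0|wr1
(5) want 1×MEM +2rd +0wr — FU → AL0|MU2|ME0|BR0|rd0|wr1
(6) want 1×BR +2rd +0wr — FU → AL0|MU2|ME0|BR0|rd0|wr1
(7) want 1×MEM +1rd +1wr — FU → AL0|MU2|ME0|BR0|rd0|wr1

issued = [0, 2, 3, 4]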